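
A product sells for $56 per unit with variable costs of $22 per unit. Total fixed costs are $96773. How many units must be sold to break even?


Formula: BEQ = Fixed Costs / (Price - Variable Cost)
Contribution margin = $56 - $22 = $34/unit
BEQ = ceil($96773 / $34/unit) = ceil(2846.26) = 2847 units

2847 units


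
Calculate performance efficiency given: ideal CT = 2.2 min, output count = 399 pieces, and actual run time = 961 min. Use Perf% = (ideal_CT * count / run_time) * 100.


Formula: Performance = (Ideal CT * Total Count) / Run Time * 100
Ideal output time = 2.2 * 399 = 877.8 min
Performance = 877.8 / 961 * 100 = 91.3%

91.3%


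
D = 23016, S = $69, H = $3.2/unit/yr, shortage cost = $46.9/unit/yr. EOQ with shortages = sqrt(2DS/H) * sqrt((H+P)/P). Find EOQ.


Formula: EOQ* = sqrt(2DS/H) * sqrt((H+P)/P)
Base EOQ = sqrt(2*23016*69/3.2) = 996.28 units
Correction = sqrt((3.2+46.9)/46.9) = 1.03355
EOQ* = 996.28 * 1.03355 = 1029.7 units

1029.7 units


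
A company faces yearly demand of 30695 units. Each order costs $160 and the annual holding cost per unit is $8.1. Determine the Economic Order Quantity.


Formula: EOQ = sqrt(2 * D * S / H)
Numerator: 2 * 30695 * 160 = 9822400
2DS/H = 9822400 / 8.1 = 1212642.0
EOQ = sqrt(1212642.0) = 1101.2 units

1101.2 units


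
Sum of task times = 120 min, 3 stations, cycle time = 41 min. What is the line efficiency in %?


Formula: Efficiency = Sum of Task Times / (N_stations * CT) * 100
Total station capacity = 3 stations * 41 min = 123 min
Efficiency = 120 / 123 * 100 = 97.6%

97.6%


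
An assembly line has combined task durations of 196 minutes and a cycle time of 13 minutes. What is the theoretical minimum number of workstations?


Formula: N_min = ceil(Sum of Task Times / Cycle Time)
N_min = ceil(196 min / 13 min) = ceil(15.0769)
N_min = 16 stations

16


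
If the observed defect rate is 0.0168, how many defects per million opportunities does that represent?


DPMO = defect_rate * 1000000 = 0.0168 * 1000000

16800


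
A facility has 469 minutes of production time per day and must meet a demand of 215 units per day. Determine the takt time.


Formula: Takt Time = Available Production Time / Customer Demand
Takt = 469 min/day / 215 units/day
Takt = 2.18 min/unit

2.18 min/unit


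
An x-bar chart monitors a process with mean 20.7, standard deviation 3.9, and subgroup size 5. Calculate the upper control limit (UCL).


UCL = 20.7 + 3 * 3.9 / sqrt(5)

25.93


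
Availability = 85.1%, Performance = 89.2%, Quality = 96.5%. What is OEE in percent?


Formula: OEE = Availability * Performance * Quality / 10000
A * P = 85.1% * 89.2% / 100 = 75.91%
OEE = 75.91% * 96.5% / 100 = 73.3%

73.3%


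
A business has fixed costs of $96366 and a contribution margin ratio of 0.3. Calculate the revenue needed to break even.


Formula: BER = Fixed Costs / Contribution Margin Ratio
BER = $96366 / 0.3
BER = $321220.00 (to the nearest cent)

$321220.00


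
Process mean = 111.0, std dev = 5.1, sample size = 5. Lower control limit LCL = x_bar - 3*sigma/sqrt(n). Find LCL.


LCL = 111.0 - 3 * 5.1 / sqrt(5)

104.16


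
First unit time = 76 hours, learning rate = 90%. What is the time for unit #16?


Formula: T_n = T_1 * (learning_rate)^(log2(n)) where learning_rate = rate/100
Doublings = log2(16) = 4
T_n = 76 * 0.9^4
T_n = 76 * 0.6561 = 49.9 hours

49.9 hours


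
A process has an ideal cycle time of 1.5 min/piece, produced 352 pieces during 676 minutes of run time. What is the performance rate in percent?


Formula: Performance = (Ideal CT * Total Count) / Run Time * 100
Ideal output time = 1.5 * 352 = 528.0 min
Performance = 528.0 / 676 * 100 = 78.1%

78.1%


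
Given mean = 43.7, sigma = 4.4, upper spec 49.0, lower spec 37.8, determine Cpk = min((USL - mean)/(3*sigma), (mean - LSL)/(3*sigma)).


Cpu = (49.0 - 43.7) / (3 * 4.4) = 0.4
Cpl = (43.7 - 37.8) / (3 * 4.4) = 0.45
Cpk = min(0.4, 0.45) = 0.4

0.4


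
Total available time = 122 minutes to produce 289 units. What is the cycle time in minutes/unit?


Formula: CT = Available Time / Number of Units
CT = 122 min / 289 units
CT = 0.42 min/unit

0.42 min/unit


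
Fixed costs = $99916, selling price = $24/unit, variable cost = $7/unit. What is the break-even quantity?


Formula: BEQ = Fixed Costs / (Price - Variable Cost)
Contribution margin = $24 - $7 = $17/unit
BEQ = ceil($99916 / $17/unit) = ceil(5877.41) = 5878 units

5878 units


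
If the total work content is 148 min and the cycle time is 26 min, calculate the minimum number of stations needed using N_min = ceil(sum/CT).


Formula: N_min = ceil(Sum of Task Times / Cycle Time)
N_min = ceil(148 min / 26 min) = ceil(5.6923)
N_min = 6 stations

6


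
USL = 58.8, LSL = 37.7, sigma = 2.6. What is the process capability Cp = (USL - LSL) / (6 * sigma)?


Cp = (58.8 - 37.7) / (6 * 2.6)

1.35


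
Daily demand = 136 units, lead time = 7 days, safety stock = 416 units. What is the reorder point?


Formula: ROP = (Daily Demand * Lead Time) + Safety Stock
Demand during lead time = 136 * 7 = 952 units
ROP = 952 + 416 = 1368 units

1368 units


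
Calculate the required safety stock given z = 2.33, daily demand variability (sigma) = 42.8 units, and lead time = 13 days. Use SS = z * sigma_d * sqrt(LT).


Formula: SS = z * sigma_d * sqrt(LT)
sqrt(LT) = sqrt(13) = 3.6056
SS = 2.33 * 42.8 * 3.6056
SS = 359.6 units

359.6 units


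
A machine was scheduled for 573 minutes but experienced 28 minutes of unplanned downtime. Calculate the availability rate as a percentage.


Formula: Availability = (Planned Time - Downtime) / Planned Time * 100
Uptime = 573 - 28 = 545 min
Availability = 545 / 573 * 100 = 95.1%

95.1%


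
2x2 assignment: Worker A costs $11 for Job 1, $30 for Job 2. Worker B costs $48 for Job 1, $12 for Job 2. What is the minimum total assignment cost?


Option 1: A->1 + B->2 = $11 + $12 = $23
Option 2: A->2 + B->1 = $30 + $48 = $78
Min cost = min($23, $78) = $23

$23


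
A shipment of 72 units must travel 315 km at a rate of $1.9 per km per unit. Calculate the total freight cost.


TC = dist * cost * units = 315 * 1.9 * 72 = $43092.00

$43092.00


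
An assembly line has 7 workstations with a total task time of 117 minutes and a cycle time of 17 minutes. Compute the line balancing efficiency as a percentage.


Formula: Efficiency = Sum of Task Times / (N_stations * CT) * 100
Total station capacity = 7 stations * 17 min = 119 min
Efficiency = 117 / 119 * 100 = 98.3%

98.3%


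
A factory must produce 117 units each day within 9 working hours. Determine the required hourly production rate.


Formula: Production Rate = Daily Demand / Available Hours
Rate = 117 units/day / 9 hours/day
Rate = 13.0 units/hour

13.0 units/hour


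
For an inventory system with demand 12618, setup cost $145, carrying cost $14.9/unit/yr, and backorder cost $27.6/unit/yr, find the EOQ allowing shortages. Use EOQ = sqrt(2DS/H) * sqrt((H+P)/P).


Formula: EOQ* = sqrt(2DS/H) * sqrt((H+P)/P)
Base EOQ = sqrt(2*12618*145/14.9) = 495.57 units
Correction = sqrt((14.9+27.6)/27.6) = 1.24091
EOQ* = 495.57 * 1.24091 = 615.0 units

615.0 units


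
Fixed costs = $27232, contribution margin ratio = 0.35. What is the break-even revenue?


Formula: BER = Fixed Costs / Contribution Margin Ratio
BER = $27232 / 0.35
BER = $77805.71 (to the nearest cent)

$77805.71


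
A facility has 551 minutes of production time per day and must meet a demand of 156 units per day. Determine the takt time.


Formula: Takt Time = Available Production Time / Customer Demand
Takt = 551 min/day / 156 units/day
Takt = 3.53 min/unit

3.53 min/unit


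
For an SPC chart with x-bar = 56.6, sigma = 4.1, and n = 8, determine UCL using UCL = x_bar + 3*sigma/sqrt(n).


UCL = 56.6 + 3 * 4.1 / sqrt(8)

60.95


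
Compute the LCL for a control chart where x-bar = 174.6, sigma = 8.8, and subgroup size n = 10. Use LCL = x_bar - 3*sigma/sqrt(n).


LCL = 174.6 - 3 * 8.8 / sqrt(10)

166.25


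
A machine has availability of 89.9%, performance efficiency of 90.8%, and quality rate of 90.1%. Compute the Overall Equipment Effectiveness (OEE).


Formula: OEE = Availability * Performance * Quality / 10000
A * P = 89.9% * 90.8% / 100 = 81.63%
OEE = 81.63% * 90.1% / 100 = 73.5%

73.5%


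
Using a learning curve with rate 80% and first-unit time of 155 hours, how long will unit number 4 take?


Formula: T_n = T_1 * (learning_rate)^(log2(n)) where learning_rate = rate/100
Doublings = log2(4) = 2
T_n = 155 * 0.8^2
T_n = 155 * 0.64 = 99.2 hours

99.2 hours


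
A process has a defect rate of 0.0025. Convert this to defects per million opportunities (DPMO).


DPMO = defect_rate * 1000000 = 0.0025 * 1000000

2500


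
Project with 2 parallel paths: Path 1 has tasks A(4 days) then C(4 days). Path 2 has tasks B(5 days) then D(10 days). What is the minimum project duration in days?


Path 1 = 4 + 4 = 8 days
Path 2 = 5 + 10 = 15 days
Duration = max(8, 15) = 15 days

15 days


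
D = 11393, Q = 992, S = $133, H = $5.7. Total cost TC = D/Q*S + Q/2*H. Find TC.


TC = 11393/992 * 133 + 992/2 * 5.7

$4354.69


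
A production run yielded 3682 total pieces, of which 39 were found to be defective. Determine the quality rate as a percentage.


Formula: Quality Rate = Good Pieces / Total Pieces * 100
Good pieces = 3682 - 39 = 3643
QR = 3643 / 3682 * 100 = 98.9%

98.9%


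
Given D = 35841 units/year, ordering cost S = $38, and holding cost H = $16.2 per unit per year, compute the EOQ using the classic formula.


Formula: EOQ = sqrt(2 * D * S / H)
Numerator: 2 * 35841 * 38 = 2723916
2DS/H = 2723916 / 16.2 = 168143.0
EOQ = sqrt(168143.0) = 410.1 units

410.1 units


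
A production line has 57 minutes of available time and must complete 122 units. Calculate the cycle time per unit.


Formula: CT = Available Time / Number of Units
CT = 57 min / 122 units
CT = 0.47 min/unit

0.47 min/unit


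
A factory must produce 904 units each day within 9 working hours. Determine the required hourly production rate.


Formula: Production Rate = Daily Demand / Available Hours
Rate = 904 units/day / 9 hours/day
Rate = 100.4 units/hour

100.4 units/hour


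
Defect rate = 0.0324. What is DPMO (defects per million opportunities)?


DPMO = defect_rate * 1000000 = 0.0324 * 1000000

32400


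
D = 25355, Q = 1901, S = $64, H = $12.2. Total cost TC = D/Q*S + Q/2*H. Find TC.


TC = 25355/1901 * 64 + 1901/2 * 12.2

$12449.71


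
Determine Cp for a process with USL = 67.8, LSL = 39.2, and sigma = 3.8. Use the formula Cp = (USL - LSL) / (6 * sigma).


Cp = (67.8 - 39.2) / (6 * 3.8)

1.25


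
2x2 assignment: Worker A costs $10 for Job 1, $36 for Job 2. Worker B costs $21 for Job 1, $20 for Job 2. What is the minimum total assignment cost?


Option 1: A->1 + B->2 = $10 + $20 = $30
Option 2: A->2 + B->1 = $36 + $21 = $57
Min cost = min($30, $57) = $30

$30


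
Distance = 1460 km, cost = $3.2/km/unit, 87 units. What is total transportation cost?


TC = dist * cost * units = 1460 * 3.2 * 87 = $406464.00

$406464.00


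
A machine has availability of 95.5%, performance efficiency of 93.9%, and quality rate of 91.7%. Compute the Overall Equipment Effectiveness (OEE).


Formula: OEE = Availability * Performance * Quality / 10000
A * P = 95.5% * 93.9% / 100 = 89.67%
OEE = 89.67% * 91.7% / 100 = 82.2%

82.2%


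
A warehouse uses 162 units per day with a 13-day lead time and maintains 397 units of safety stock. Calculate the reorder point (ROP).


Formula: ROP = (Daily Demand * Lead Time) + Safety Stock
Demand during lead time = 162 * 13 = 2106 units
ROP = 2106 + 397 = 2503 units

2503 units


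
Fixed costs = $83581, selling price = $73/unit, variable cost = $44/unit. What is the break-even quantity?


Formula: BEQ = Fixed Costs / (Price - Variable Cost)
Contribution margin = $73 - $44 = $29/unit
BEQ = ceil($83581 / $29/unit) = ceil(2882.1) = 2883 units

2883 units


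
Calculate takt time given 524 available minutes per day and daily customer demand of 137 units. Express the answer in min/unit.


Formula: Takt Time = Available Production Time / Customer Demand
Takt = 524 min/day / 137 units/day
Takt = 3.82 min/unit

3.82 min/unit


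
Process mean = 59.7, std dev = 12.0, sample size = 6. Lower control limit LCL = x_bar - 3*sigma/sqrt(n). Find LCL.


LCL = 59.7 - 3 * 12.0 / sqrt(6)

45.0


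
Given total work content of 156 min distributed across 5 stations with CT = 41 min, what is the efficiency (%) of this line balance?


Formula: Efficiency = Sum of Task Times / (N_stations * CT) * 100
Total station capacity = 5 stations * 41 min = 205 min
Efficiency = 156 / 205 * 100 = 76.1%

76.1%


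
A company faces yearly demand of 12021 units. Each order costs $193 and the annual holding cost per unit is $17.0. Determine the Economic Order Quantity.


Formula: EOQ = sqrt(2 * D * S / H)
Numerator: 2 * 12021 * 193 = 4640106
2DS/H = 4640106 / 17.0 = 272947.4
EOQ = sqrt(272947.4) = 522.4 units

522.4 units


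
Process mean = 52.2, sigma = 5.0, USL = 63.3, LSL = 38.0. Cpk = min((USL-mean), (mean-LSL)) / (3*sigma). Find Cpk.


Cpu = (63.3 - 52.2) / (3 * 5.0) = 0.74
Cpl = (52.2 - 38.0) / (3 * 5.0) = 0.95
Cpk = min(0.74, 0.95) = 0.74

0.74


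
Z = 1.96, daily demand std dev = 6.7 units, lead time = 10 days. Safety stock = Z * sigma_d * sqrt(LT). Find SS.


Formula: SS = z * sigma_d * sqrt(LT)
sqrt(LT) = sqrt(10) = 3.1623
SS = 1.96 * 6.7 * 3.1623
SS = 41.5 units

41.5 units


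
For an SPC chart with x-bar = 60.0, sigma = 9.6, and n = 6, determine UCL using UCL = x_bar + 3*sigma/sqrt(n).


UCL = 60.0 + 3 * 9.6 / sqrt(6)

71.76


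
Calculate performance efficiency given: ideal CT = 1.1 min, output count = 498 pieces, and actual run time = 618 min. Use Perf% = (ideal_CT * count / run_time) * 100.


Formula: Performance = (Ideal CT * Total Count) / Run Time * 100
Ideal output time = 1.1 * 498 = 547.8 min
Performance = 547.8 / 618 * 100 = 88.6%

88.6%


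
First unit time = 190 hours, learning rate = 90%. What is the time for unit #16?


Formula: T_n = T_1 * (learning_rate)^(log2(n)) where learning_rate = rate/100
Doublings = log2(16) = 4
T_n = 190 * 0.9^4
T_n = 190 * 0.6561 = 124.7 hours

124.7 hours


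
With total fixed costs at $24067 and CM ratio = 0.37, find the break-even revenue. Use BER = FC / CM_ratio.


Formula: BER = Fixed Costs / Contribution Margin Ratio
BER = $24067 / 0.37
BER = $65045.95 (to the nearest cent)

$65045.95


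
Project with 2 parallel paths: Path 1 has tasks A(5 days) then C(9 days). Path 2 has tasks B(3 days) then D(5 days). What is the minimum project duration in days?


Path 1 = 5 + 9 = 14 days
Path 2 = 3 + 5 = 8 days
Duration = max(14, 8) = 14 days

14 days


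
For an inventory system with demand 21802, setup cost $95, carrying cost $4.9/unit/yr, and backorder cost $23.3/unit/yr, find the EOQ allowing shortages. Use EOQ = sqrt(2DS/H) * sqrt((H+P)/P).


Formula: EOQ* = sqrt(2DS/H) * sqrt((H+P)/P)
Base EOQ = sqrt(2*21802*95/4.9) = 919.45 units
Correction = sqrt((4.9+23.3)/23.3) = 1.10014
EOQ* = 919.45 * 1.10014 = 1011.5 units

1011.5 units


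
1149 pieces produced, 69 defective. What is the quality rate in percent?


Formula: Quality Rate = Good Pieces / Total Pieces * 100
Good pieces = 1149 - 69 = 1080
QR = 1080 / 1149 * 100 = 94.0%

94.0%


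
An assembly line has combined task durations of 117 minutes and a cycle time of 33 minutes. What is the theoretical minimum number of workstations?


Formula: N_min = ceil(Sum of Task Times / Cycle Time)
N_min = ceil(117 min / 33 min) = ceil(3.5455)
N_min = 4 stations

4


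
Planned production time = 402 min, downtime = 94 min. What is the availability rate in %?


Formula: Availability = (Planned Time - Downtime) / Planned Time * 100
Uptime = 402 - 94 = 308 min
Availability = 308 / 402 * 100 = 76.6%

76.6%


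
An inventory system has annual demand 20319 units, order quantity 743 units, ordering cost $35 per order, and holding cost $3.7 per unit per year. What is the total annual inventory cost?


TC = 20319/743 * 35 + 743/2 * 3.7

$2331.70


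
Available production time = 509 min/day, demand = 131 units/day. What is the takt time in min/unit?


Formula: Takt Time = Available Production Time / Customer Demand
Takt = 509 min/day / 131 units/day
Takt = 3.89 min/unit

3.89 min/unit


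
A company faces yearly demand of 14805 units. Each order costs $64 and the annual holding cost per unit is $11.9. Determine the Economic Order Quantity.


Formula: EOQ = sqrt(2 * D * S / H)
Numerator: 2 * 14805 * 64 = 1895040
2DS/H = 1895040 / 11.9 = 159247.1
EOQ = sqrt(159247.1) = 399.1 units

399.1 units


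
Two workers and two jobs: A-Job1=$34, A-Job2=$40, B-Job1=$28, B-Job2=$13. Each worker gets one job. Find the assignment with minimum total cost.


Option 1: A->1 + B->2 = $34 + $13 = $47
Option 2: A->2 + B->1 = $40 + $28 = $68
Min cost = min($47, $68) = $47

$47


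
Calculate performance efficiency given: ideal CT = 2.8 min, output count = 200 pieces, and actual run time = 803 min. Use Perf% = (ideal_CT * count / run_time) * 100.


Formula: Performance = (Ideal CT * Total Count) / Run Time * 100
Ideal output time = 2.8 * 200 = 560.0 min
Performance = 560.0 / 803 * 100 = 69.7%

69.7%


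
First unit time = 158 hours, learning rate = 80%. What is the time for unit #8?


Formula: T_n = T_1 * (learning_rate)^(log2(n)) where learning_rate = rate/100
Doublings = log2(8) = 3
T_n = 158 * 0.8^3
T_n = 158 * 0.512 = 80.9 hours

80.9 hours


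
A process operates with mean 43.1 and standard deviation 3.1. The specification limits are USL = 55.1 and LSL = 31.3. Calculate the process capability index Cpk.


Cpu = (55.1 - 43.1) / (3 * 3.1) = 1.29
Cpl = (43.1 - 31.3) / (3 * 3.1) = 1.27
Cpk = min(1.29, 1.27) = 1.27

1.27


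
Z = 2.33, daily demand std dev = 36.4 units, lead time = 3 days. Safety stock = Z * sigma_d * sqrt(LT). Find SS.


Formula: SS = z * sigma_d * sqrt(LT)
sqrt(LT) = sqrt(3) = 1.7321
SS = 2.33 * 36.4 * 1.7321
SS = 146.9 units

146.9 units


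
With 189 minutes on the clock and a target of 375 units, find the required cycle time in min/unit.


Formula: CT = Available Time / Number of Units
CT = 189 min / 375 units
CT = 0.5 min/unit

0.5 min/unit


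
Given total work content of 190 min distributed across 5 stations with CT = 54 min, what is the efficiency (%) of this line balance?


Formula: Efficiency = Sum of Task Times / (N_stations * CT) * 100
Total station capacity = 5 stations * 54 min = 270 min
Efficiency = 190 / 270 * 100 = 70.4%

70.4%


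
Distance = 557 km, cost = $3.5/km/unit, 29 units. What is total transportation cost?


TC = dist * cost * units = 557 * 3.5 * 29 = $56535.50

$56535.50


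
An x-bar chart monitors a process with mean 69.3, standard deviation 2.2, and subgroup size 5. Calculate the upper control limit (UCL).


UCL = 69.3 + 3 * 2.2 / sqrt(5)

72.25


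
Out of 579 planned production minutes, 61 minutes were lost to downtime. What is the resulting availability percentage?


Formula: Availability = (Planned Time - Downtime) / Planned Time * 100
Uptime = 579 - 61 = 518 min
Availability = 518 / 579 * 100 = 89.5%

89.5%


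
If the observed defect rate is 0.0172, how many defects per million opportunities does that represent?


DPMO = defect_rate * 1000000 = 0.0172 * 1000000

17200


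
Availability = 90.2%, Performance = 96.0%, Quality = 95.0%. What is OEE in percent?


Formula: OEE = Availability * Performance * Quality / 10000
A * P = 90.2% * 96.0% / 100 = 86.59%
OEE = 86.59% * 95.0% / 100 = 82.3%

82.3%


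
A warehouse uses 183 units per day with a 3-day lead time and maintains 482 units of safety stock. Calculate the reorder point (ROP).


Formula: ROP = (Daily Demand * Lead Time) + Safety Stock
Demand during lead time = 183 * 3 = 549 units
ROP = 549 + 482 = 1031 units

1031 units


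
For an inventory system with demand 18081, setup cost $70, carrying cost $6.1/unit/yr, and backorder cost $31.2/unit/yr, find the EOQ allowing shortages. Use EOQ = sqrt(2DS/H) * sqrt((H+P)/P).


Formula: EOQ* = sqrt(2DS/H) * sqrt((H+P)/P)
Base EOQ = sqrt(2*18081*70/6.1) = 644.18 units
Correction = sqrt((6.1+31.2)/31.2) = 1.0934
EOQ* = 644.18 * 1.0934 = 704.3 units

704.3 units


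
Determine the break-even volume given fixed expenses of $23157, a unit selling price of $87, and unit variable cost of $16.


Formula: BEQ = Fixed Costs / (Price - Variable Cost)
Contribution margin = $87 - $16 = $71/unit
BEQ = ceil($23157 / $71/unit) = ceil(326.15) = 327 units

327 units


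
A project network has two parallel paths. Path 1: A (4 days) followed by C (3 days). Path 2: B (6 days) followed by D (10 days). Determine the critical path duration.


Path 1 = 4 + 3 = 7 days
Path 2 = 6 + 10 = 16 days
Duration = max(7, 16) = 16 days

16 days


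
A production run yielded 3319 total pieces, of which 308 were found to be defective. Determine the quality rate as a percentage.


Formula: Quality Rate = Good Pieces / Total Pieces * 100
Good pieces = 3319 - 308 = 3011
QR = 3011 / 3319 * 100 = 90.7%

90.7%


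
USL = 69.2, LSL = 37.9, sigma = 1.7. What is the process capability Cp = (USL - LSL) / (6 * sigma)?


Cp = (69.2 - 37.9) / (6 * 1.7)

3.07


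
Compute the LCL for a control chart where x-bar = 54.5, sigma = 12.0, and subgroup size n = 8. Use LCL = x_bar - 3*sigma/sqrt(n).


LCL = 54.5 - 3 * 12.0 / sqrt(8)

41.77


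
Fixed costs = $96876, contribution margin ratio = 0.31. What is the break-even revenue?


Formula: BER = Fixed Costs / Contribution Margin Ratio
BER = $96876 / 0.31
BER = $312503.23 (to the nearest cent)

$312503.23


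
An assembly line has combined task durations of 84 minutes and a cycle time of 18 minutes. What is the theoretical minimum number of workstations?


Formula: N_min = ceil(Sum of Task Times / Cycle Time)
N_min = ceil(84 min / 18 min) = ceil(4.6667)
N_min = 5 stations

5


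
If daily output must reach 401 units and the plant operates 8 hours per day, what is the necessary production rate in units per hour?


Formula: Production Rate = Daily Demand / Available Hours
Rate = 401 units/day / 8 hours/day
Rate = 50.1 units/hour

50.1 units/hour


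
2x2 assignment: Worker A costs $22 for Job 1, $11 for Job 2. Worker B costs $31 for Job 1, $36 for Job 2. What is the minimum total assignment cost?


Option 1: A->1 + B->2 = $22 + $36 = $58
Option 2: A->2 + B->1 = $11 + $31 = $42
Min cost = min($58, $42) = $42

$42


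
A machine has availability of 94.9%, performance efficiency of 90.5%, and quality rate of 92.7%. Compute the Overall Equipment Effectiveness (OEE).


Formula: OEE = Availability * Performance * Quality / 10000
A * P = 94.9% * 90.5% / 100 = 85.88%
OEE = 85.88% * 92.7% / 100 = 79.6%

79.6%


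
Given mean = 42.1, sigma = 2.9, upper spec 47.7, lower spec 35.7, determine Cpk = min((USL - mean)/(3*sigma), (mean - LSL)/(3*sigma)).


Cpu = (47.7 - 42.1) / (3 * 2.9) = 0.64
Cpl = (42.1 - 35.7) / (3 * 2.9) = 0.74
Cpk = min(0.64, 0.74) = 0.64

0.64


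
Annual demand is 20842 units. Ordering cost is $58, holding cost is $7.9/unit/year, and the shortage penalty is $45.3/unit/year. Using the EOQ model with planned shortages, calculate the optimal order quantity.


Formula: EOQ* = sqrt(2DS/H) * sqrt((H+P)/P)
Base EOQ = sqrt(2*20842*58/7.9) = 553.2 units
Correction = sqrt((7.9+45.3)/45.3) = 1.08369
EOQ* = 553.2 * 1.08369 = 599.5 units

599.5 units


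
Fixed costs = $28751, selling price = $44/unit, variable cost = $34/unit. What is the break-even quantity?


Formula: BEQ = Fixed Costs / (Price - Variable Cost)
Contribution margin = $44 - $34 = $10/unit
BEQ = ceil($28751 / $10/unit) = ceil(2875.1) = 2876 units

2876 units


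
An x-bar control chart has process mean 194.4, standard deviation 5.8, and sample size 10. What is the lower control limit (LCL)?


LCL = 194.4 - 3 * 5.8 / sqrt(10)

188.9


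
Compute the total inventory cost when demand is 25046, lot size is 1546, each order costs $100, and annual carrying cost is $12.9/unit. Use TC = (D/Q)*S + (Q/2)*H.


TC = 25046/1546 * 100 + 1546/2 * 12.9

$11591.75


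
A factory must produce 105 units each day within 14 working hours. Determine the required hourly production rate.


Formula: Production Rate = Daily Demand / Available Hours
Rate = 105 units/day / 14 hours/day
Rate = 7.5 units/hour

7.5 units/hour


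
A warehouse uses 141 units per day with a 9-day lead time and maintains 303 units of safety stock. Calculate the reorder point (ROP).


Formula: ROP = (Daily Demand * Lead Time) + Safety Stock
Demand during lead time = 141 * 9 = 1269 units
ROP = 1269 + 303 = 1572 units

1572 units


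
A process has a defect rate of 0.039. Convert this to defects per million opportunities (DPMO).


DPMO = defect_rate * 1000000 = 0.039 * 1000000

39000


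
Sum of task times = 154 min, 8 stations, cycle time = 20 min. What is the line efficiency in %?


Formula: Efficiency = Sum of Task Times / (N_stations * CT) * 100
Total station capacity = 8 stations * 20 min = 160 min
Efficiency = 154 / 160 * 100 = 96.3%

96.3%


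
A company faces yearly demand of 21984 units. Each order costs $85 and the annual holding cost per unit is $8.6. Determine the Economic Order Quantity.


Formula: EOQ = sqrt(2 * D * S / H)
Numerator: 2 * 21984 * 85 = 3737280
2DS/H = 3737280 / 8.6 = 434567.4
EOQ = sqrt(434567.4) = 659.2 units

659.2 units


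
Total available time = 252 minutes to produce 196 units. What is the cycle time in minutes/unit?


Formula: CT = Available Time / Number of Units
CT = 252 min / 196 units
CT = 1.29 min/unit

1.29 min/unit


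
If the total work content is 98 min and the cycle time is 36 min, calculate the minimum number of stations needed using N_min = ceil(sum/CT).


Formula: N_min = ceil(Sum of Task Times / Cycle Time)
N_min = ceil(98 min / 36 min) = ceil(2.7222)
N_min = 3 stations

3


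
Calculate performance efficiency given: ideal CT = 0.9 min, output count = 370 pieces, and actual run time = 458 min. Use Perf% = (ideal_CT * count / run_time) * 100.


Formula: Performance = (Ideal CT * Total Count) / Run Time * 100
Ideal output time = 0.9 * 370 = 333.0 min
Performance = 333.0 / 458 * 100 = 72.7%

72.7%


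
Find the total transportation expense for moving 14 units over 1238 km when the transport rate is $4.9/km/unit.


TC = dist * cost * units = 1238 * 4.9 * 14 = $84926.80

$84926.80


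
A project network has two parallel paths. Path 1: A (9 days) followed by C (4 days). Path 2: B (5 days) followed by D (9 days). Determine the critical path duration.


Path 1 = 9 + 4 = 13 days
Path 2 = 5 + 9 = 14 days
Duration = max(13, 14) = 14 days

14 days


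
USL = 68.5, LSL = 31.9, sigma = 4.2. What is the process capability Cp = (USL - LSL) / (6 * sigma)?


Cp = (68.5 - 31.9) / (6 * 4.2)

1.45


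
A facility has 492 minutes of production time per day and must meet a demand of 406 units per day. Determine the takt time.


Formula: Takt Time = Available Production Time / Customer Demand
Takt = 492 min/day / 406 units/day
Takt = 1.21 min/unit

1.21 min/unit


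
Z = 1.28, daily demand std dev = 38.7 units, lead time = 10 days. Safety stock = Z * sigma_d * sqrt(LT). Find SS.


Formula: SS = z * sigma_d * sqrt(LT)
sqrt(LT) = sqrt(10) = 3.1623
SS = 1.28 * 38.7 * 3.1623
SS = 156.6 units

156.6 units


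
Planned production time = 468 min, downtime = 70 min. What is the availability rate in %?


Formula: Availability = (Planned Time - Downtime) / Planned Time * 100
Uptime = 468 - 70 = 398 min
Availability = 398 / 468 * 100 = 85.0%

85.0%


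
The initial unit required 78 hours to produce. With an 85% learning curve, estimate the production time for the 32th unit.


Formula: T_n = T_1 * (learning_rate)^(log2(n)) where learning_rate = rate/100
Doublings = log2(32) = 5
T_n = 78 * 0.85^5
T_n = 78 * 0.4437 = 34.6 hours

34.6 hours


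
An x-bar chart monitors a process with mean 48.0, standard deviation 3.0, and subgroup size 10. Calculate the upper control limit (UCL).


UCL = 48.0 + 3 * 3.0 / sqrt(10)

50.85


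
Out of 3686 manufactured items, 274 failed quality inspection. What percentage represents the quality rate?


Formula: Quality Rate = Good Pieces / Total Pieces * 100
Good pieces = 3686 - 274 = 3412
QR = 3412 / 3686 * 100 = 92.6%

92.6%


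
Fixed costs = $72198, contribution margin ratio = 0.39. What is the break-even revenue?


Formula: BER = Fixed Costs / Contribution Margin Ratio
BER = $72198 / 0.39
BER = $185123.08 (to the nearest cent)

$185123.08


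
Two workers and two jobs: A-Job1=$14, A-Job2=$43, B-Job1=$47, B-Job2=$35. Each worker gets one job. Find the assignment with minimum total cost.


Option 1: A->1 + B->2 = $14 + $35 = $49
Option 2: A->2 + B->1 = $43 + $47 = $90
Min cost = min($49, $90) = $49

$49


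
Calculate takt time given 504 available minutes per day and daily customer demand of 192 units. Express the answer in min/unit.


Formula: Takt Time = Available Production Time / Customer Demand
Takt = 504 min/day / 192 units/day
Takt = 2.63 min/unit

2.63 min/unit


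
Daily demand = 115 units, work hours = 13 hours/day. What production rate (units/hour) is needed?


Formula: Production Rate = Daily Demand / Available Hours
Rate = 115 units/day / 13 hours/day
Rate = 8.8 units/hour

8.8 units/hour


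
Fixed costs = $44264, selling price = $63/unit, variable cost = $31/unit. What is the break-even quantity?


Formula: BEQ = Fixed Costs / (Price - Variable Cost)
Contribution margin = $63 - $31 = $32/unit
BEQ = ceil($44264 / $32/unit) = ceil(1383.25) = 1384 units

1384 units


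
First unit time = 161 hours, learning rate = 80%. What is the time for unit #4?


Formula: T_n = T_1 * (learning_rate)^(log2(n)) where learning_rate = rate/100
Doublings = log2(4) = 2
T_n = 161 * 0.8^2
T_n = 161 * 0.64 = 103.0 hours

103.0 hours


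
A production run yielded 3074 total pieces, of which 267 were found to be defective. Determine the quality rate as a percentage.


Formula: Quality Rate = Good Pieces / Total Pieces * 100
Good pieces = 3074 - 267 = 2807
QR = 2807 / 3074 * 100 = 91.3%

91.3%


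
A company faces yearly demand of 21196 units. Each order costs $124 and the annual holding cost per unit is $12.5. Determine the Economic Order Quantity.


Formula: EOQ = sqrt(2 * D * S / H)
Numerator: 2 * 21196 * 124 = 5256608
2DS/H = 5256608 / 12.5 = 420528.6
EOQ = sqrt(420528.6) = 648.5 units

648.5 units


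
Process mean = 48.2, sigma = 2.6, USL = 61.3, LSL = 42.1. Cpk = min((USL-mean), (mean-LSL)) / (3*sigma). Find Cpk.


Cpu = (61.3 - 48.2) / (3 * 2.6) = 1.68
Cpl = (48.2 - 42.1) / (3 * 2.6) = 0.78
Cpk = min(1.68, 0.78) = 0.78

0.78


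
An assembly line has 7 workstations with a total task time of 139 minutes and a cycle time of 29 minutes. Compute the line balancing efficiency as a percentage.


Formula: Efficiency = Sum of Task Times / (N_stations * CT) * 100
Total station capacity = 7 stations * 29 min = 203 min
Efficiency = 139 / 203 * 100 = 68.5%

68.5%


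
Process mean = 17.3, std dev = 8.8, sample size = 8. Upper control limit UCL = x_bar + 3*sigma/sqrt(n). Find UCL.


UCL = 17.3 + 3 * 8.8 / sqrt(8)

26.63


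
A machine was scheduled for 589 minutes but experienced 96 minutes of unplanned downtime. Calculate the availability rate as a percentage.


Formula: Availability = (Planned Time - Downtime) / Planned Time * 100
Uptime = 589 - 96 = 493 min
Availability = 493 / 589 * 100 = 83.7%

83.7%


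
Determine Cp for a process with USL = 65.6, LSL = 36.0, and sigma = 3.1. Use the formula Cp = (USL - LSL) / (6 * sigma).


Cp = (65.6 - 36.0) / (6 * 3.1)

1.59


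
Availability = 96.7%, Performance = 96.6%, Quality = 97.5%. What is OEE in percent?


Formula: OEE = Availability * Performance * Quality / 10000
A * P = 96.7% * 96.6% / 100 = 93.41%
OEE = 93.41% * 97.5% / 100 = 91.1%

91.1%


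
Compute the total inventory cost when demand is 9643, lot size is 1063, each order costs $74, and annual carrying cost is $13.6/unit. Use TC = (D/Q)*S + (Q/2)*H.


TC = 9643/1063 * 74 + 1063/2 * 13.6

$7899.69


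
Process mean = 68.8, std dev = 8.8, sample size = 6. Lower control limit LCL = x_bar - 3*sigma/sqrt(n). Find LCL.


LCL = 68.8 - 3 * 8.8 / sqrt(6)

58.02


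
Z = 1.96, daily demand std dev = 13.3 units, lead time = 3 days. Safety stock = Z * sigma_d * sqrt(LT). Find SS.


Formula: SS = z * sigma_d * sqrt(LT)
sqrt(LT) = sqrt(3) = 1.7321
SS = 1.96 * 13.3 * 1.7321
SS = 45.2 units

45.2 units


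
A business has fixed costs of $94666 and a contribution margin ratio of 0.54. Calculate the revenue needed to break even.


Formula: BER = Fixed Costs / Contribution Margin Ratio
BER = $94666 / 0.54
BER = $175307.41 (to the nearest cent)

$175307.41


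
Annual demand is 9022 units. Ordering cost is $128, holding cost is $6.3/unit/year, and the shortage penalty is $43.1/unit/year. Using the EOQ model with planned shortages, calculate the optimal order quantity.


Formula: EOQ* = sqrt(2DS/H) * sqrt((H+P)/P)
Base EOQ = sqrt(2*9022*128/6.3) = 605.48 units
Correction = sqrt((6.3+43.1)/43.1) = 1.07059
EOQ* = 605.48 * 1.07059 = 648.2 units

648.2 units


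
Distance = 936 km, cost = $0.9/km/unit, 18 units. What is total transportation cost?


TC = dist * cost * units = 936 * 0.9 * 18 = $15163.20

$15163.20


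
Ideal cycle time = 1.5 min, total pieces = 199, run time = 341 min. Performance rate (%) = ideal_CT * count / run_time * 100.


Formula: Performance = (Ideal CT * Total Count) / Run Time * 100
Ideal output time = 1.5 * 199 = 298.5 min
Performance = 298.5 / 341 * 100 = 87.5%

87.5%


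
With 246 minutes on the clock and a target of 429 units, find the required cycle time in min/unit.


Formula: CT = Available Time / Number of Units
CT = 246 min / 429 units
CT = 0.57 min/unit

0.57 min/unit


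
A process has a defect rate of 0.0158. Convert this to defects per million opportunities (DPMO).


DPMO = defect_rate * 1000000 = 0.0158 * 1000000

15800


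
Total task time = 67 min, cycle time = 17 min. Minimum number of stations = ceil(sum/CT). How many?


Formula: N_min = ceil(Sum of Task Times / Cycle Time)
N_min = ceil(67 min / 17 min) = ceil(3.9412)
N_min = 4 stations

4


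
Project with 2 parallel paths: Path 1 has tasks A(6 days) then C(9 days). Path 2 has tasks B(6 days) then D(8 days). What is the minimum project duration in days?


Path 1 = 6 + 9 = 15 days
Path 2 = 6 + 8 = 14 days
Duration = max(15, 14) = 15 days

15 days


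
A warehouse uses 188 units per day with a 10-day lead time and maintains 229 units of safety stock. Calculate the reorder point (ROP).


Formula: ROP = (Daily Demand * Lead Time) + Safety Stock
Demand during lead time = 188 * 10 = 1880 units
ROP = 1880 + 229 = 2109 units

2109 units


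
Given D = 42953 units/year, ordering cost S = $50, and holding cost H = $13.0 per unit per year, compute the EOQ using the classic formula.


Formula: EOQ = sqrt(2 * D * S / H)
Numerator: 2 * 42953 * 50 = 4295300
2DS/H = 4295300 / 13.0 = 330407.7
EOQ = sqrt(330407.7) = 574.8 units

574.8 units


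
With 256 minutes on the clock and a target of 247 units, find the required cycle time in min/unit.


Formula: CT = Available Time / Number of Units
CT = 256 min / 247 units
CT = 1.04 min/unit

1.04 min/unit


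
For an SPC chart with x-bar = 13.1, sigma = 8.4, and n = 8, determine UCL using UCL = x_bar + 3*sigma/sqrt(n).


UCL = 13.1 + 3 * 8.4 / sqrt(8)

22.01


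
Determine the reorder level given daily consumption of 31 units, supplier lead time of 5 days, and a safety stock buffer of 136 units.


Formula: ROP = (Daily Demand * Lead Time) + Safety Stock
Demand during lead time = 31 * 5 = 155 units
ROP = 155 + 136 = 291 units

291 units


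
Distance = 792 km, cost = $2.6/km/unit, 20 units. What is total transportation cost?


TC = dist * cost * units = 792 * 2.6 * 20 = $41184.00

$41184.00


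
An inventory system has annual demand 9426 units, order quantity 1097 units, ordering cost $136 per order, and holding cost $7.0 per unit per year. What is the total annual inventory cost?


TC = 9426/1097 * 136 + 1097/2 * 7.0

$5008.08


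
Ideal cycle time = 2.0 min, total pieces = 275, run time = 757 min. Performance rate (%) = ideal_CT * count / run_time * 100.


Formula: Performance = (Ideal CT * Total Count) / Run Time * 100
Ideal output time = 2.0 * 275 = 550.0 min
Performance = 550.0 / 757 * 100 = 72.7%

72.7%


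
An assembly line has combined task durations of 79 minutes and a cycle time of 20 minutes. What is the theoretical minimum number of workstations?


Formula: N_min = ceil(Sum of Task Times / Cycle Time)
N_min = ceil(79 min / 20 min) = ceil(3.95)
N_min = 4 stations

4


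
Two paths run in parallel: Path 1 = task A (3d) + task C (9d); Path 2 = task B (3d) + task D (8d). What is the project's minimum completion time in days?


Path 1 = 3 + 9 = 12 days
Path 2 = 3 + 8 = 11 days
Duration = max(12, 11) = 12 days

12 days


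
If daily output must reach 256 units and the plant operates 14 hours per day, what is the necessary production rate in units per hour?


Formula: Production Rate = Daily Demand / Available Hours
Rate = 256 units/day / 14 hours/day
Rate = 18.3 units/hour

18.3 units/hour


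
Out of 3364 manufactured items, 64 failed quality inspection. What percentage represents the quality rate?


Formula: Quality Rate = Good Pieces / Total Pieces * 100
Good pieces = 3364 - 64 = 3300
QR = 3300 / 3364 * 100 = 98.1%

98.1%


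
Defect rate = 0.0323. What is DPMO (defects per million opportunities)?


DPMO = defect_rate * 1000000 = 0.0323 * 1000000

32300


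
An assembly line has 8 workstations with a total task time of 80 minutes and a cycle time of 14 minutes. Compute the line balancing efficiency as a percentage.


Formula: Efficiency = Sum of Task Times / (N_stations * CT) * 100
Total station capacity = 8 stations * 14 min = 112 min
Efficiency = 80 / 112 * 100 = 71.4%

71.4%


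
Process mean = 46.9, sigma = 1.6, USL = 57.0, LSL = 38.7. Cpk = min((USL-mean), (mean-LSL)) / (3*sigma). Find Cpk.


Cpu = (57.0 - 46.9) / (3 * 1.6) = 2.1
Cpl = (46.9 - 38.7) / (3 * 1.6) = 1.71
Cpk = min(2.1, 1.71) = 1.71

1.71


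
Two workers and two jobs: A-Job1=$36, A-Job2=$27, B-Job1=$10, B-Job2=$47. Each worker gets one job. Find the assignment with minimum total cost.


Option 1: A->1 + B->2 = $36 + $47 = $83
Option 2: A->2 + B->1 = $27 + $10 = $37
Min cost = min($83, $37) = $37

$37


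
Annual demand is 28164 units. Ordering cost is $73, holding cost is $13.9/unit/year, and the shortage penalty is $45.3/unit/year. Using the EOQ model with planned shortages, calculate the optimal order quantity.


Formula: EOQ* = sqrt(2DS/H) * sqrt((H+P)/P)
Base EOQ = sqrt(2*28164*73/13.9) = 543.9 units
Correction = sqrt((13.9+45.3)/45.3) = 1.14317
EOQ* = 543.9 * 1.14317 = 621.8 units

621.8 units


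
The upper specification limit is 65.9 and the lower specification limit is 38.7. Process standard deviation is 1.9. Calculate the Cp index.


Cp = (65.9 - 38.7) / (6 * 1.9)

2.39


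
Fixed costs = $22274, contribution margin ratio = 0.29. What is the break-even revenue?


Formula: BER = Fixed Costs / Contribution Margin Ratio
BER = $22274 / 0.29
BER = $76806.90 (to the nearest cent)

$76806.90


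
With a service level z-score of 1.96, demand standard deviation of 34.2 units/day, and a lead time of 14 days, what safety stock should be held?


Formula: SS = z * sigma_d * sqrt(LT)
sqrt(LT) = sqrt(14) = 3.7417
SS = 1.96 * 34.2 * 3.7417
SS = 250.8 units

250.8 units
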